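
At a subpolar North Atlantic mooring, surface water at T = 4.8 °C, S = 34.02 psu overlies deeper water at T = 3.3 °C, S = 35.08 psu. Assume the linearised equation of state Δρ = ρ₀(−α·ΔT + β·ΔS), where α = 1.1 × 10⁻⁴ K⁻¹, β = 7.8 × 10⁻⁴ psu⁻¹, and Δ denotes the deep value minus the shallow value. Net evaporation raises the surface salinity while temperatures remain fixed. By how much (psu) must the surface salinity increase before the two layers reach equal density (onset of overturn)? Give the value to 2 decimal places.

1.27 psu

Neutral buoyancy requires −α(T_deep − T_surf) + β(S_deep − S_surf′) = 0.
S_surf′ = S_deep − (α/β)·ΔT = 35.08 − (1.1 × 10⁻⁴/7.8 × 10⁻⁴)·(-1.5) = 35.2915 psu.
Increase required: 35.2915 − 34.02 = 1.2715 psu.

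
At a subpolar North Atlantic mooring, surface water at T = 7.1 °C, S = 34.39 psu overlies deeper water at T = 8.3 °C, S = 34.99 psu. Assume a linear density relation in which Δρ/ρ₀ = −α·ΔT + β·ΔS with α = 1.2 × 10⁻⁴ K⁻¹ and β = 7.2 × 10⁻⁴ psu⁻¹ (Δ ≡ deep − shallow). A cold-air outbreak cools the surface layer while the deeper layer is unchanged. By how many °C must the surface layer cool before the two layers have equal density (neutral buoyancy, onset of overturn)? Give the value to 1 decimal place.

Neutral buoyancy requires Δρ = 0, i.e. −α(T_deep − T_surf′) + β(S_deep − S_surf) = 0.
T_surf′ = T_deep − (β/α)·ΔS = 8.3 − (7.2 × 10⁻⁴/1.2 × 10⁻⁴)·(+0.60) = 4.700 °C.
Cooling required: 7.1 − (4.700) = 2.400 °C.

2.4 °C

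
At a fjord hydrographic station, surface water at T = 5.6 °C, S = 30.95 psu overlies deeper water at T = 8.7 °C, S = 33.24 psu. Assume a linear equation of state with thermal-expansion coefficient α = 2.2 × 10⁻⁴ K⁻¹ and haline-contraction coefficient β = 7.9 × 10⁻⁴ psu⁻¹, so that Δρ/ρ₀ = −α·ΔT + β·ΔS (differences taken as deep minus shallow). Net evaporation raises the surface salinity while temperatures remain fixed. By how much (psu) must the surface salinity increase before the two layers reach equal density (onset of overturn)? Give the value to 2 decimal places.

Neutral buoyancy requires −α(T_deep − T_surf) + β(S_deep − S_surf′) = 0.
S_surf′ = S_deep − (α/β)·ΔT = 33.24 − (2.2 × 10⁻⁴/7.9 × 10⁻⁴)·(+3.1) = 32.3767 psu.
Increase required: 32.3767 − 30.95 = 1.4267 psu.

1.43 psu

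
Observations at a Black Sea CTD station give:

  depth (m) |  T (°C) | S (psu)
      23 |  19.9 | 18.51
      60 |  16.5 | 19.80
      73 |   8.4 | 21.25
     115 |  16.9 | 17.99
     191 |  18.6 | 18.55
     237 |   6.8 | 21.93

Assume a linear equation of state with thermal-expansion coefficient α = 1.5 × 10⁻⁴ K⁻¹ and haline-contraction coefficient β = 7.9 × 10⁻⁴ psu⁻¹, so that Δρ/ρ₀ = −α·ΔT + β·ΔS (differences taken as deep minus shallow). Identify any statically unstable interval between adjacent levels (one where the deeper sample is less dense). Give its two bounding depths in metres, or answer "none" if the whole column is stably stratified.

Evaluate Δρ/ρ₀ = −αΔT + βΔS across each adjacent pair:
  23–60 m: −αΔT+βΔS = −(1.5 × 10⁻⁴)(-3.4)+(7.9 × 10⁻⁴)(+1.29) = 1.5 × 10⁻³ → stable
  60–73 m: −αΔT+βΔS = −(1.5 × 10⁻⁴)(-8.1)+(7.9 × 10⁻⁴)(+1.45) = 2.4 × 10⁻³ → stable
  73–115 m: −αΔT+βΔS = −(1.5 × 10⁻⁴)(+8.5)+(7.9 × 10⁻⁴)(-3.26) = -3.9 × 10⁻³ → UNSTABLE
  115–191 m: −αΔT+βΔS = −(1.5 × 10⁻⁴)(+1.7)+(7.9 × 10⁻⁴)(+0.56) = 1.9 × 10⁻⁴ → stable
  191–237 m: −αΔT+βΔS = −(1.5 × 10⁻⁴)(-11.8)+(7.9 × 10⁻⁴)(+3.38) = 4.4 × 10⁻³ → stable
The 73–115 m interval has Δρ < 0: lighter water underlies denser water.

73–115 m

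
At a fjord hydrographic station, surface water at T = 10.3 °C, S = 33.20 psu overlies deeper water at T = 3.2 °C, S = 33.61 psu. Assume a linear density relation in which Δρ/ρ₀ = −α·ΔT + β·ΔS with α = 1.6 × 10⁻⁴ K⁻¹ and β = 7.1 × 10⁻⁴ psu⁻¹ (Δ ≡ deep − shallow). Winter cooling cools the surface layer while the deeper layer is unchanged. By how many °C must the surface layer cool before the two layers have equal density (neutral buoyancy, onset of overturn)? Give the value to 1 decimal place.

8.9 °C

Neutral buoyancy requires Δρ = 0, i.e. −α(T_deep − T_surf′) + β(S_deep − S_surf) = 0.
T_surf′ = T_deep − (β/α)·ΔS = 3.2 − (7.1 × 10⁻⁴/1.6 × 10⁻⁴)·(+0.41) = 1.381 °C.
Cooling required: 10.3 − (1.381) = 8.919 °C.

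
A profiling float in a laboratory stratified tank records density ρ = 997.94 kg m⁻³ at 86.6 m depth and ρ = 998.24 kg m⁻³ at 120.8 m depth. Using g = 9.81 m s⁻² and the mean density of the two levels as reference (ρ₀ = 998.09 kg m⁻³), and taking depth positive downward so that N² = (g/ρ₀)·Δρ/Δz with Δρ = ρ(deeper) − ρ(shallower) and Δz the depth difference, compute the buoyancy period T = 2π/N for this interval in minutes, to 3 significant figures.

11.3 min

Δρ = 998.24 − 997.94 = 0.30 kg m⁻³ over Δz = 120.8 − 86.6 = 34.2 m.
N² = (9.81/998.09) × (0.30/34.2) = 8.6217 × 10⁻⁵ s⁻².
N = √(8.6217 × 10⁻⁵) = 9.2853 × 10⁻³ rad s⁻¹, so T = 2π/N = 676.68 s = 11.278 min ≈ 11.3 min.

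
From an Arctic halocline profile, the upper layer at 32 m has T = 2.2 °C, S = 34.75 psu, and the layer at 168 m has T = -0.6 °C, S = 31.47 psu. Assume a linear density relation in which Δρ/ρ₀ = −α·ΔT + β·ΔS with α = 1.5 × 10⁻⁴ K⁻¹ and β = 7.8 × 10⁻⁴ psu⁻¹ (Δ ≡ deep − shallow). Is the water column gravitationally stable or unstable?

ΔT = -0.6 − 2.2 = -2.8 K and ΔS = 31.47 − 34.75 = -3.28 psu (deep − shallow).
−αΔT = 4.20 × 10⁻⁴; βΔS = -2.5584 × 10⁻³; sum Δρ/ρ₀ = -2.1384 × 10⁻³.
Δρ/ρ₀ < 0, so Δρ < 0: deeper water is lighter → statically unstable; the column would overturn.

unstable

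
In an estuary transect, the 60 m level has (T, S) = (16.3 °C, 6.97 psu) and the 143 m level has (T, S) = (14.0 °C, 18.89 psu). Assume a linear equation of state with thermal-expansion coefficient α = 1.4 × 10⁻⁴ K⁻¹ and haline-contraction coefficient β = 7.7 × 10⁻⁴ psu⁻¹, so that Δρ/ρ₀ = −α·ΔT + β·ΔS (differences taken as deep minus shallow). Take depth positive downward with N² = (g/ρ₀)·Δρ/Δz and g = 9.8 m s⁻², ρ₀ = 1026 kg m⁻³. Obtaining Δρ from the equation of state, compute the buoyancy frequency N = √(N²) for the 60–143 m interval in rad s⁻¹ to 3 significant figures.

ΔT = -2.3 K, ΔS = +11.92 psu (deep − shallow).
Δρ/ρ₀ = −αΔT + βΔS = 3.22 × 10⁻⁴ + 9.1784 × 10⁻³ = 9.5004 × 10⁻³, so Δρ ≈ 9.747 kg m⁻³.
N² = (g/ρ₀)·Δρ/Δz = g·(Δρ/ρ₀)/Δz = 9.8 × 9.5004 × 10⁻³ / 83 = 1.1217 × 10⁻³ s⁻².
N = √(1.1217 × 10⁻³) = 0.033492 rad s⁻¹ ≈ 0.0335 rad s⁻¹.

0.0335 rad s⁻¹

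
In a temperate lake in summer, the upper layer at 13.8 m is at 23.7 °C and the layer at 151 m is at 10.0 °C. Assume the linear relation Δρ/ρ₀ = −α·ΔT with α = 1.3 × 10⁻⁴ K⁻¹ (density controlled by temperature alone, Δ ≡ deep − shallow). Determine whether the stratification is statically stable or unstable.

stable

ΔT = 10.0 − 23.7 = -13.7 K, so Δρ/ρ₀ = −αΔT = 1.781 × 10⁻³.
Δρ/ρ₀ > 0, so Δρ > 0: deeper water is denser → statically stable.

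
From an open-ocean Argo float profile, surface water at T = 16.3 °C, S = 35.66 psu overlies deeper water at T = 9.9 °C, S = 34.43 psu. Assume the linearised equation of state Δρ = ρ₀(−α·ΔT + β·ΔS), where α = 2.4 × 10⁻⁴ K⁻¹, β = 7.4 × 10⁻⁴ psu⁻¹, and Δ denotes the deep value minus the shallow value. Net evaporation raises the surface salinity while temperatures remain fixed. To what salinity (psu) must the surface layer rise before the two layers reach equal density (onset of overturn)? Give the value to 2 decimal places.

Neutral buoyancy requires −α(T_deep − T_surf) + β(S_deep − S_surf′) = 0.
S_surf′ = S_deep − (α/β)·ΔT = 34.43 − (2.4 × 10⁻⁴/7.4 × 10⁻⁴)·(-6.4) = 36.5057 psu.
Increase required: 36.5057 − 35.66 = 0.8457 psu.

36.51 psu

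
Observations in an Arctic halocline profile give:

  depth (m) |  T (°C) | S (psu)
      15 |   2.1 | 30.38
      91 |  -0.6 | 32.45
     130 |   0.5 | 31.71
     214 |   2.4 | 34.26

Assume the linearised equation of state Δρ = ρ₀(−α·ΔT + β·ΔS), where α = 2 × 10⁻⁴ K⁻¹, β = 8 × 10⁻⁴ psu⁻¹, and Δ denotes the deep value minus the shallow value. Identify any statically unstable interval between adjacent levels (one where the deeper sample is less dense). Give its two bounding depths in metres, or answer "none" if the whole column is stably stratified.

91–130 m

Evaluate Δρ/ρ₀ = −αΔT + βΔS across each adjacent pair:
  15–91 m: −αΔT+βΔS = −(2 × 10⁻⁴)(-2.7)+(8 × 10⁻⁴)(+2.07) = 2.2 × 10⁻³ → stable
  91–130 m: −αΔT+βΔS = −(2 × 10⁻⁴)(+1.1)+(8 × 10⁻⁴)(-0.74) = -8.1 × 10⁻⁴ → UNSTABLE
  130–214 m: −αΔT+βΔS = −(2 × 10⁻⁴)(+1.9)+(8 × 10⁻⁴)(+2.55) = 1.7 × 10⁻³ → stable
The 91–130 m interval has Δρ < 0: lighter water underlies denser water.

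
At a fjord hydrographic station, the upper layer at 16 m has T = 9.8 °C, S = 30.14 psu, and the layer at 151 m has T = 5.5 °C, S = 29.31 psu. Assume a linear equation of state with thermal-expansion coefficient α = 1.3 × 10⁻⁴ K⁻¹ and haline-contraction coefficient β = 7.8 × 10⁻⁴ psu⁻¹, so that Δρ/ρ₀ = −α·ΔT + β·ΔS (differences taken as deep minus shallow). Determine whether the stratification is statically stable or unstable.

ΔT = 5.5 − 9.8 = -4.3 K and ΔS = 29.31 − 30.14 = -0.83 psu (deep − shallow).
−αΔT = 5.59 × 10⁻⁴; βΔS = -6.474 × 10⁻⁴; sum Δρ/ρ₀ = -8.84 × 10⁻⁵.
Δρ/ρ₀ < 0, so Δρ < 0: deeper water is lighter → statically unstable; the column would overturn.

unstable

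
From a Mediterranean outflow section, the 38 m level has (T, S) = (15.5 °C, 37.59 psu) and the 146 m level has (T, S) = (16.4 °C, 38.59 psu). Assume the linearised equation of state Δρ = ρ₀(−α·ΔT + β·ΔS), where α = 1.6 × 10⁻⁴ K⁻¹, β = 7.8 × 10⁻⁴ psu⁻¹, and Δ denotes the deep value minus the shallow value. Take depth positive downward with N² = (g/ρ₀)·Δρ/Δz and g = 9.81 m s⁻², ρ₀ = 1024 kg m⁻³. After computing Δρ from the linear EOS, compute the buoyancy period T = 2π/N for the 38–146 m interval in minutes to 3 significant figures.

13.8 min

ΔT = +0.9 K, ΔS = +1.00 psu (deep − shallow).
Δρ/ρ₀ = −αΔT + βΔS = -1.44 × 10⁻⁴ + 7.80 × 10⁻⁴ = 6.36 × 10⁻⁴, so Δρ ≈ 0.6513 kg m⁻³.
N² = (g/ρ₀)·Δρ/Δz = g·(Δρ/ρ₀)/Δz = 9.81 × 6.36 × 10⁻⁴ / 108 = 5.7770 × 10⁻⁵ s⁻².
N = √(5.7770 × 10⁻⁵) = 7.6007 × 10⁻³ rad s⁻¹ → T = 2π/N = 826.66 s = 13.778 min ≈ 13.8 min.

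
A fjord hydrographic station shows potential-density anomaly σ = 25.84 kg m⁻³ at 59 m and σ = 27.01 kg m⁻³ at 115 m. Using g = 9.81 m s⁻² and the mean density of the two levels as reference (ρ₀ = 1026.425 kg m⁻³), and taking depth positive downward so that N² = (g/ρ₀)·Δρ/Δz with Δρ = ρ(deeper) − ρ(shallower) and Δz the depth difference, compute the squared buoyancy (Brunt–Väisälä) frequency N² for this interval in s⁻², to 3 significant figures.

Δρ = 1027.01 − 1025.84 = 1.17 kg m⁻³ over Δz = 115 − 59 = 56 m.
N² = (9.81/1026.425) × (1.17/56) = 1.9968 × 10⁻⁴ s⁻² ≈ 2.00 × 10⁻⁴ s⁻².

2.00 × 10⁻⁴ s⁻²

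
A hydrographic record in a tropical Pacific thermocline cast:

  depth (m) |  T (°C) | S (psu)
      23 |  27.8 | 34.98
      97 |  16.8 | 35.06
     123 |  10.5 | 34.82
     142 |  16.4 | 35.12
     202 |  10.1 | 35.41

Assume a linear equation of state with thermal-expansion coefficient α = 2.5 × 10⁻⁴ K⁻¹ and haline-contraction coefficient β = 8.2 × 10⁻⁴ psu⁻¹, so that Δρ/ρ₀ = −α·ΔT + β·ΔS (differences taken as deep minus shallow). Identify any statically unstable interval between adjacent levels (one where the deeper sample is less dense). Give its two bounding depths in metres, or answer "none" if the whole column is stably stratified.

123–142 m

Evaluate Δρ/ρ₀ = −αΔT + βΔS across each adjacent pair:
  23–97 m: −αΔT+βΔS = −(2.5 × 10⁻⁴)(-11.0)+(8.2 × 10⁻⁴)(+0.08) = 2.8 × 10⁻³ → stable
  97–123 m: −αΔT+βΔS = −(2.5 × 10⁻⁴)(-6.3)+(8.2 × 10⁻⁴)(-0.24) = 1.4 × 10⁻³ → stable
  123–142 m: −αΔT+βΔS = −(2.5 × 10⁻⁴)(+5.9)+(8.2 × 10⁻⁴)(+0.30) = -1.2 × 10⁻³ → UNSTABLE
  142–202 m: −αΔT+βΔS = −(2.5 × 10⁻⁴)(-6.3)+(8.2 × 10⁻⁴)(+0.29) = 1.8 × 10⁻³ → stable
The 123–142 m interval has Δρ < 0: lighter water underlies denser water.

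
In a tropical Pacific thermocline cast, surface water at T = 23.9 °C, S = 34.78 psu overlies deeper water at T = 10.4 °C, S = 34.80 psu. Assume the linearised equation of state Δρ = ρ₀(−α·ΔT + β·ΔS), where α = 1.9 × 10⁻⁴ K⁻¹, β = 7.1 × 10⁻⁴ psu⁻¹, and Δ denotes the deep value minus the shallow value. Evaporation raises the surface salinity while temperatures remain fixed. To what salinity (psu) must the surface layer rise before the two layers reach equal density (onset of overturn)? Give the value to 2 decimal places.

Neutral buoyancy requires −α(T_deep − T_surf) + β(S_deep − S_surf′) = 0.
S_surf′ = S_deep − (α/β)·ΔT = 34.80 − (1.9 × 10⁻⁴/7.1 × 10⁻⁴)·(-13.5) = 38.4127 psu.
Increase required: 38.4127 − 34.78 = 3.6327 psu.

38.41 psu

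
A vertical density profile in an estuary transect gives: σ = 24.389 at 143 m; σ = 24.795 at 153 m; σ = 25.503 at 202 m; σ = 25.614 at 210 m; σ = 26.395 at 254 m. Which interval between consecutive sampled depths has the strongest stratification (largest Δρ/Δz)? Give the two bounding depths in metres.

143–153 m

Compute the density gradient over each adjacent pair:
  143–153 m: Δρ/Δz = 0.406/10 = 0.041 kg m⁻⁴
  153–202 m: Δρ/Δz = 0.708/49 = 0.014 kg m⁻⁴
  202–210 m: Δρ/Δz = 0.111/8 = 0.014 kg m⁻⁴
  210–254 m: Δρ/Δz = 0.781/44 = 0.018 kg m⁻⁴
The largest gradient is in the 143–153 m interval — the pycnocline.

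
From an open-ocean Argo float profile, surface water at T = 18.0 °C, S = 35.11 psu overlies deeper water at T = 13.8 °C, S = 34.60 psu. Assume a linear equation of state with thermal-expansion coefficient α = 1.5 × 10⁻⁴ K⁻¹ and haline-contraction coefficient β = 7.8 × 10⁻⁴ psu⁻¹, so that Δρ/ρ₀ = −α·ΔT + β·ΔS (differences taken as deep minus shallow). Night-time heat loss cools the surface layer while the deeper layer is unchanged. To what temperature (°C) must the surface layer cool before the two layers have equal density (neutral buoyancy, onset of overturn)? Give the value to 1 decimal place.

Neutral buoyancy requires Δρ = 0, i.e. −α(T_deep − T_surf′) + β(S_deep − S_surf) = 0.
T_surf′ = T_deep − (β/α)·ΔS = 13.8 − (7.8 × 10⁻⁴/1.5 × 10⁻⁴)·(-0.51) = 16.452 °C.
Cooling required: 18.0 − (16.452) = 1.548 °C.

16.5 °C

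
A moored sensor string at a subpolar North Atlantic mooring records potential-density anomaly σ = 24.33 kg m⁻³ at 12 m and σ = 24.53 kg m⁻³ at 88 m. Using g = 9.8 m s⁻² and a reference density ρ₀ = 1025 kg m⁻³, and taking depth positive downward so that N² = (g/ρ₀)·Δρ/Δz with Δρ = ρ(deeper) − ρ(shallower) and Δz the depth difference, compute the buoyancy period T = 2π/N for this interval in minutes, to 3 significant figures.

Δρ = 1024.53 − 1024.33 = 0.20 kg m⁻³ over Δz = 88 − 12 = 76 m.
N² = (9.8/1025) × (0.20/76) = 2.5160 × 10⁻⁵ s⁻².
N = √(2.5160 × 10⁻⁵) = 5.0160 × 10⁻³ rad s⁻¹, so T = 2π/N = 1.2526 × 10³ s = 20.877 min ≈ 20.9 min.

20.9 min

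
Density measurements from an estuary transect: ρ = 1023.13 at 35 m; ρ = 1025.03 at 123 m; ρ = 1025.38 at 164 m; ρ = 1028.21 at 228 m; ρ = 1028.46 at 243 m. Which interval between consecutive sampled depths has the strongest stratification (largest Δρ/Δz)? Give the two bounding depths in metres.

Compute the density gradient over each adjacent pair:
  35–123 m: Δρ/Δz = 1.90/88 = 0.022 kg m⁻⁴
  123–164 m: Δρ/Δz = 0.35/41 = 8.5 × 10⁻³ kg m⁻⁴
  164–228 m: Δρ/Δz = 2.83/64 = 0.044 kg m⁻⁴
  228–243 m: Δρ/Δz = 0.25/15 = 0.017 kg m⁻⁴
The largest gradient is in the 164–228 m interval — the pycnocline.

164–228 m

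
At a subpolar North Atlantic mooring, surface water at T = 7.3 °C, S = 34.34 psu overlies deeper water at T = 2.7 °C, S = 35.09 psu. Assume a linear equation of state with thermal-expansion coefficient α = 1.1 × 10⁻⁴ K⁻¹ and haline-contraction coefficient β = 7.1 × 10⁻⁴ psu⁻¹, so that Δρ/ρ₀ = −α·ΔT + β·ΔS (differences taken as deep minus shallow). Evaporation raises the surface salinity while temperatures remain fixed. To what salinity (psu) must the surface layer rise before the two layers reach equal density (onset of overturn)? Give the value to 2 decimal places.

35.80 psu

Neutral buoyancy requires −α(T_deep − T_surf) + β(S_deep − S_surf′) = 0.
S_surf′ = S_deep − (α/β)·ΔT = 35.09 − (1.1 × 10⁻⁴/7.1 × 10⁻⁴)·(-4.6) = 35.8027 psu.
Increase required: 35.8027 − 34.34 = 1.4627 psu.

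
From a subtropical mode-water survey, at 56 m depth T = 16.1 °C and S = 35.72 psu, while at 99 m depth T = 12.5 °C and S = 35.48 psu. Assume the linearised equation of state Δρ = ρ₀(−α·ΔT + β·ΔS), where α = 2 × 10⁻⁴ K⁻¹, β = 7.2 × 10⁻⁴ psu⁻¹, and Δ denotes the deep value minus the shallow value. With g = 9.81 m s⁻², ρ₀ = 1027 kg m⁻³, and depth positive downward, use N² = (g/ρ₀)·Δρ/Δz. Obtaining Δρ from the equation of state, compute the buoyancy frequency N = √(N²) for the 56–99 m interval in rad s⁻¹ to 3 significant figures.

0.0112 rad s⁻¹

ΔT = -3.6 K, ΔS = -0.24 psu (deep − shallow).
Δρ/ρ₀ = −αΔT + βΔS = 7.20 × 10⁻⁴ − 1.728 × 10⁻⁴ = 5.472 × 10⁻⁴, so Δρ ≈ 0.5620 kg m⁻³.
N² = (g/ρ₀)·Δρ/Δz = g·(Δρ/ρ₀)/Δz = 9.81 × 5.472 × 10⁻⁴ / 43 = 1.2484 × 10⁻⁴ s⁻².
N = √(1.2484 × 10⁻⁴) = 0.011173 rad s⁻¹ ≈ 0.0112 rad s⁻¹.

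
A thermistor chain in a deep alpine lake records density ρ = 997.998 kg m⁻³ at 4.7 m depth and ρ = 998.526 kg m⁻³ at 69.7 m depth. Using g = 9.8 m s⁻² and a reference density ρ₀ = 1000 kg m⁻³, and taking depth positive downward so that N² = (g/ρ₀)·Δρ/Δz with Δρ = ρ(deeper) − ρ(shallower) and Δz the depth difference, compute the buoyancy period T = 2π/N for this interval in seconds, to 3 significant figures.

Δρ = 998.526 − 997.998 = 0.528 kg m⁻³ over Δz = 69.7 − 4.7 = 65 m.
N² = (9.8/1000) × (0.528/65) = 7.9606 × 10⁻⁵ s⁻².
N = √(7.9606 × 10⁻⁵) = 8.9222 × 10⁻³ rad s⁻¹, so T = 2π/N = 704.22 s ≈ 704 s.

704 s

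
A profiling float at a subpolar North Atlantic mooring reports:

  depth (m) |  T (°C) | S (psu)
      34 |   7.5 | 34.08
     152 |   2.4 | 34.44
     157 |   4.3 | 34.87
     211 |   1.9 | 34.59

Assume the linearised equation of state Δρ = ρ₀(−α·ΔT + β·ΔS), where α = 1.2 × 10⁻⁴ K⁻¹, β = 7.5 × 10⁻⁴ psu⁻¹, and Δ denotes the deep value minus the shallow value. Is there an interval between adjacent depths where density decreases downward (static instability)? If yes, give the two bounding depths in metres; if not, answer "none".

Evaluate Δρ/ρ₀ = −αΔT + βΔS across each adjacent pair:
  34–152 m: −αΔT+βΔS = −(1.2 × 10⁻⁴)(-5.1)+(7.5 × 10⁻⁴)(+0.36) = 8.8 × 10⁻⁴ → stable
  152–157 m: −αΔT+βΔS = −(1.2 × 10⁻⁴)(+1.9)+(7.5 × 10⁻⁴)(+0.43) = 9.4 × 10⁻⁵ → stable
  157–211 m: −αΔT+βΔS = −(1.2 × 10⁻⁴)(-2.4)+(7.5 × 10⁻⁴)(-0.28) = 7.8 × 10⁻⁵ → stable
Every interval has Δρ > 0: the column is stably stratified throughout.

none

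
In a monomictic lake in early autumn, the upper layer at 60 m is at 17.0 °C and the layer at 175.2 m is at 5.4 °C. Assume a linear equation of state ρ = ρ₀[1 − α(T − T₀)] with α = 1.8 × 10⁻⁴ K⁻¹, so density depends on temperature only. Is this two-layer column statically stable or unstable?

stable

ΔT = 5.4 − 17.0 = -11.6 K, so Δρ/ρ₀ = −αΔT = 2.088 × 10⁻³.
Δρ/ρ₀ > 0, so Δρ > 0: deeper water is denser → statically stable.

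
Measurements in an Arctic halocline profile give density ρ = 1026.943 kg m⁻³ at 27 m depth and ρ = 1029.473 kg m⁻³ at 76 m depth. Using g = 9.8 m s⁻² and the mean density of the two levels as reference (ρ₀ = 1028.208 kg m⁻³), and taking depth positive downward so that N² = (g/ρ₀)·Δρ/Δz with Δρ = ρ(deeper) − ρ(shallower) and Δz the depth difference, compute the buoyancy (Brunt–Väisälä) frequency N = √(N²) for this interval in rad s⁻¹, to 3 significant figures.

0.0222 rad s⁻¹

Δρ = 1029.473 − 1026.943 = 2.530 kg m⁻³ over Δz = 76 − 27 = 49 m.
N² = (9.8/1028.208) × (2.530/49) = 4.9212 × 10⁻⁴ s⁻².
N = √(4.9212 × 10⁻⁴) = 0.022184 rad s⁻¹ ≈ 0.0222 rad s⁻¹.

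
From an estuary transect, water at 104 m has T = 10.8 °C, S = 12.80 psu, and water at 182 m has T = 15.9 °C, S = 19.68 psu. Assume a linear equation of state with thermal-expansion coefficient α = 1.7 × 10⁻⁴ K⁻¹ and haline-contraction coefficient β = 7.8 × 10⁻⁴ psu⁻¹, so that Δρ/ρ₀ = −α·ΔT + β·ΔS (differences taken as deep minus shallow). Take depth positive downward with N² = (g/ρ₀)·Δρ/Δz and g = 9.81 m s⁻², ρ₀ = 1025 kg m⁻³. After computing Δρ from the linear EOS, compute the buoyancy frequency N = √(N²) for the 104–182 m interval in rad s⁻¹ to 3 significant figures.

ΔT = +5.1 K, ΔS = +6.88 psu (deep − shallow).
Δρ/ρ₀ = −αΔT + βΔS = -8.67 × 10⁻⁴ + 5.3664 × 10⁻³ = 4.4994 × 10⁻³, so Δρ ≈ 4.612 kg m⁻³.
N² = (g/ρ₀)·Δρ/Δz = g·(Δρ/ρ₀)/Δz = 9.81 × 4.4994 × 10⁻³ / 78 = 5.6589 × 10⁻⁴ s⁻².
N = √(5.6589 × 10⁻⁴) = 0.023788 rad s⁻¹ ≈ 0.0238 rad s⁻¹.

0.0238 rad s⁻¹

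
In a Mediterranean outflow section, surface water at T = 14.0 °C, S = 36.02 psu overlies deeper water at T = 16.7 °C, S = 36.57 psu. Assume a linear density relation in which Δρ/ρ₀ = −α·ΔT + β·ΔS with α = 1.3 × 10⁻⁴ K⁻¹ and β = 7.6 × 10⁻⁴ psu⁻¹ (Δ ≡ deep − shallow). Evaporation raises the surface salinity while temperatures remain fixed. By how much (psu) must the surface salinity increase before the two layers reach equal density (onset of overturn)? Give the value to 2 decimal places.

Neutral buoyancy requires −α(T_deep − T_surf) + β(S_deep − S_surf′) = 0.
S_surf′ = S_deep − (α/β)·ΔT = 36.57 − (1.3 × 10⁻⁴/7.6 × 10⁻⁴)·(+2.7) = 36.1082 psu.
Increase required: 36.1082 − 36.02 = 0.0882 psu.

0.09 psu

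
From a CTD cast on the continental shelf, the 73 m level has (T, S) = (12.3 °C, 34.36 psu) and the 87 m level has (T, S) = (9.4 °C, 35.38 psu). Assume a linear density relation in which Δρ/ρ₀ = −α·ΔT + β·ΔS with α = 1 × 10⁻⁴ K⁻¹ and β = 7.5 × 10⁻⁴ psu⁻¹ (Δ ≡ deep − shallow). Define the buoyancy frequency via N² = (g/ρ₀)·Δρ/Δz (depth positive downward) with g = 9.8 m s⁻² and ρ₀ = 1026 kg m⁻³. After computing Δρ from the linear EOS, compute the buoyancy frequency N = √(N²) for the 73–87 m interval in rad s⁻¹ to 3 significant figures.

ΔT = -2.9 K, ΔS = +1.02 psu (deep − shallow).
Δρ/ρ₀ = −αΔT + βΔS = 2.90 × 10⁻⁴ + 7.65 × 10⁻⁴ = 1.055 × 10⁻³, so Δρ ≈ 1.082 kg m⁻³.
N² = (g/ρ₀)·Δρ/Δz = g·(Δρ/ρ₀)/Δz = 9.8 × 1.055 × 10⁻³ / 14 = 7.3850 × 10⁻⁴ s⁻².
N = √(7.3850 × 10⁻⁴) = 0.027175 rad s⁻¹ ≈ 0.0272 rad s⁻¹.

0.0272 rad s⁻¹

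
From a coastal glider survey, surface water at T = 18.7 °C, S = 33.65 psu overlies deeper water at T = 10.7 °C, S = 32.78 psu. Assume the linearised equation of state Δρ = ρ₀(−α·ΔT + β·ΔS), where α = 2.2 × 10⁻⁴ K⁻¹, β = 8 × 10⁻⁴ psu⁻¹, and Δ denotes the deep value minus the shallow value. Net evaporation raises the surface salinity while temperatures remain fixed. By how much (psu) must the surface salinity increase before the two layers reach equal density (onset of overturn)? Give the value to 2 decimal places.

Neutral buoyancy requires −α(T_deep − T_surf) + β(S_deep − S_surf′) = 0.
S_surf′ = S_deep − (α/β)·ΔT = 32.78 − (2.2 × 10⁻⁴/8 × 10⁻⁴)·(-8.0) = 34.9800 psu.
Increase required: 34.9800 − 33.65 = 1.3300 psu.

1.33 psu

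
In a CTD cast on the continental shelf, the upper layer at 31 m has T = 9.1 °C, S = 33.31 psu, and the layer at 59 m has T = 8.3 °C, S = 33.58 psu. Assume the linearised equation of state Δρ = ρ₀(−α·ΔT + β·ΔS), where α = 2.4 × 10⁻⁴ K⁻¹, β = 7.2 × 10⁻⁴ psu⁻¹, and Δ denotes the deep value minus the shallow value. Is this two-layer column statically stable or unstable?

ΔT = 8.3 − 9.1 = -0.8 K and ΔS = 33.58 − 33.31 = +0.27 psu (deep − shallow).
−αΔT = 1.92 × 10⁻⁴; βΔS = 1.944 × 10⁻⁴; sum Δρ/ρ₀ = 3.864 × 10⁻⁴.
Δρ/ρ₀ > 0, so Δρ > 0: deeper water is denser → statically stable.

stable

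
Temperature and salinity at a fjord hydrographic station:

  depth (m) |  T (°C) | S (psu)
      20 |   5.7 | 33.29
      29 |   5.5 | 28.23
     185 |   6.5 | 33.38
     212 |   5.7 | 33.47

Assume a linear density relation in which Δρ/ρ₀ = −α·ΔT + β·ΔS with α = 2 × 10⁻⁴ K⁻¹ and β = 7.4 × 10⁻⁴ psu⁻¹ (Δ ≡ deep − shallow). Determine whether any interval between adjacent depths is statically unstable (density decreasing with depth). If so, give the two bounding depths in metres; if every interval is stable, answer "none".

Evaluate Δρ/ρ₀ = −αΔT + βΔS across each adjacent pair:
  20–29 m: −αΔT+βΔS = −(2 × 10⁻⁴)(-0.2)+(7.4 × 10⁻⁴)(-5.06) = -3.7 × 10⁻³ → UNSTABLE
  29–185 m: −αΔT+βΔS = −(2 × 10⁻⁴)(+1.0)+(7.4 × 10⁻⁴)(+5.15) = 3.6 × 10⁻³ → stable
  185–212 m: −αΔT+βΔS = −(2 × 10⁻⁴)(-0.8)+(7.4 × 10⁻⁴)(+0.09) = 2.3 × 10⁻⁴ → stable
The 20–29 m interval has Δρ < 0: lighter water underlies denser water.

20–29 m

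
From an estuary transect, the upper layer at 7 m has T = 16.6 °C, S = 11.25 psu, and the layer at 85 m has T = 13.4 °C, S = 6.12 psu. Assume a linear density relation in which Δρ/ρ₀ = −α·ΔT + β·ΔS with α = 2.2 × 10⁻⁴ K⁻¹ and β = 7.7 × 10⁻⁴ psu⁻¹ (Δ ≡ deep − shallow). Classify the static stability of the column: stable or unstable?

ΔT = 13.4 − 16.6 = -3.2 K and ΔS = 6.12 − 11.25 = -5.13 psu (deep − shallow).
−αΔT = 7.04 × 10⁻⁴; βΔS = -3.9501 × 10⁻³; sum Δρ/ρ₀ = -3.2461 × 10⁻³.
Δρ/ρ₀ < 0, so Δρ < 0: deeper water is lighter → statically unstable; the column would overturn.

unstable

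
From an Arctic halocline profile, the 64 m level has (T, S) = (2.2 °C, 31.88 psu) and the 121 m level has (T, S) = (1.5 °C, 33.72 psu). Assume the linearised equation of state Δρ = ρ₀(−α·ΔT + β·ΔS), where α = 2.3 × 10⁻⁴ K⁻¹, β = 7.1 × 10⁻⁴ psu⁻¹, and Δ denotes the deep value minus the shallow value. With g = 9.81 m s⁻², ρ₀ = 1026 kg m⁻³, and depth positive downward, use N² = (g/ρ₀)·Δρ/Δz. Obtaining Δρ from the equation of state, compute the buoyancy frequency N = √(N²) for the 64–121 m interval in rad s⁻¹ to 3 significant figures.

ΔT = -0.7 K, ΔS = +1.84 psu (deep − shallow).
Δρ/ρ₀ = −αΔT + βΔS = 1.61 × 10⁻⁴ + 1.3064 × 10⁻³ = 1.4674 × 10⁻³, so Δρ ≈ 1.506 kg m⁻³.
N² = (g/ρ₀)·Δρ/Δz = g·(Δρ/ρ₀)/Δz = 9.81 × 1.4674 × 10⁻³ / 57 = 2.5255 × 10⁻⁴ s⁻².
N = √(2.5255 × 10⁻⁴) = 0.015892 rad s⁻¹ ≈ 0.0159 rad s⁻¹.

0.0159 rad s⁻¹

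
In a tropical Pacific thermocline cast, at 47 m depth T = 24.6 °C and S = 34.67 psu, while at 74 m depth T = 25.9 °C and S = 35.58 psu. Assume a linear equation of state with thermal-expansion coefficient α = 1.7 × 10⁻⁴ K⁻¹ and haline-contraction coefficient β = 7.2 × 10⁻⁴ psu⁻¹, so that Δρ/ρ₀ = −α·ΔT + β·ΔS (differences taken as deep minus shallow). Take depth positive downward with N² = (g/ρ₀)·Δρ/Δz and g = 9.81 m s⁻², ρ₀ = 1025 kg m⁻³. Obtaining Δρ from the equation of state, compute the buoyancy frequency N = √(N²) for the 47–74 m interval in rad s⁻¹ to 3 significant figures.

ΔT = +1.3 K, ΔS = +0.91 psu (deep − shallow).
Δρ/ρ₀ = −αΔT + βΔS = -2.21 × 10⁻⁴ + 6.552 × 10⁻⁴ = 4.342 × 10⁻⁴, so Δρ ≈ 0.4451 kg m⁻³.
N² = (g/ρ₀)·Δρ/Δz = g·(Δρ/ρ₀)/Δz = 9.81 × 4.342 × 10⁻⁴ / 27 = 1.5776 × 10⁻⁴ s⁻².
N = √(1.5776 × 10⁻⁴) = 0.012560 rad s⁻¹ ≈ 0.0126 rad s⁻¹.

0.0126 rad s⁻¹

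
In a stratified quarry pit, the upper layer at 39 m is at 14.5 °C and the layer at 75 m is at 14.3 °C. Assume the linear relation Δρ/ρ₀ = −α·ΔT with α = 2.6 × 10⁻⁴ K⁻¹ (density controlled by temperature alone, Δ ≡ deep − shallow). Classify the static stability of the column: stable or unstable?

stable

ΔT = 14.3 − 14.5 = -0.2 K, so Δρ/ρ₀ = −αΔT = 5.20 × 10⁻⁵.
Δρ/ρ₀ > 0, so Δρ > 0: deeper water is denser → statically stable.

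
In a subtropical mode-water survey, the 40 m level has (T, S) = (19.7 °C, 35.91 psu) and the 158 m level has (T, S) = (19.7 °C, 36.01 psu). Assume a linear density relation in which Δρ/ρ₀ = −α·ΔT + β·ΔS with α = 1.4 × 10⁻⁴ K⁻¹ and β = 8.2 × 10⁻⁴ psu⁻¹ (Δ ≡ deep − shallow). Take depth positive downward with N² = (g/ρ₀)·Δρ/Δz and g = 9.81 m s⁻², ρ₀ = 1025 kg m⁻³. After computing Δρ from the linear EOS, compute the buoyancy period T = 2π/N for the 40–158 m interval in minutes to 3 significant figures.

40.1 min

ΔT = +0.0 K, ΔS = +0.10 psu (deep − shallow).
Δρ/ρ₀ = −αΔT + βΔS = 0 + 8.20 × 10⁻⁵ = 8.20 × 10⁻⁵, so Δρ ≈ 0.08405 kg m⁻³.
N² = (g/ρ₀)·Δρ/Δz = g·(Δρ/ρ₀)/Δz = 9.81 × 8.20 × 10⁻⁵ / 118 = 6.8171 × 10⁻⁶ s⁻².
N = √(6.8171 × 10⁻⁶) = 2.6110 × 10⁻³ rad s⁻¹ → T = 2π/N = 2.4064 × 10³ s = 40.107 min ≈ 40.1 min.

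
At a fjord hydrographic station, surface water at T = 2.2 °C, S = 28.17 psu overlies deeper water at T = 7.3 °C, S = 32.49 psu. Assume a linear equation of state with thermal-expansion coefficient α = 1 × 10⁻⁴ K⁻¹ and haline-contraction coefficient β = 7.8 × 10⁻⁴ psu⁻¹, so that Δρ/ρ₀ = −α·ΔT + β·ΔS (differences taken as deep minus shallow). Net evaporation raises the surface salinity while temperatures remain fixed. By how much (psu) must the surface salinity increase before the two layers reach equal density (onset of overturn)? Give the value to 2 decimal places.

3.67 psu

Neutral buoyancy requires −α(T_deep − T_surf) + β(S_deep − S_surf′) = 0.
S_surf′ = S_deep − (α/β)·ΔT = 32.49 − (1 × 10⁻⁴/7.8 × 10⁻⁴)·(+5.1) = 31.8362 psu.
Increase required: 31.8362 − 28.17 = 3.6662 psu.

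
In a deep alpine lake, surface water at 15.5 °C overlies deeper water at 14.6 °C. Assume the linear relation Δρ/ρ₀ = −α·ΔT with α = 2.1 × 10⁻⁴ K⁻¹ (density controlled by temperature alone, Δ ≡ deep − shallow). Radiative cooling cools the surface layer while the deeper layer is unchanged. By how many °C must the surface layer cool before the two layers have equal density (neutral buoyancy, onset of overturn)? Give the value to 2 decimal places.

With temperature the only control, equal density requires T_surf′ = T_deep.
T_surf′ = 14.6 °C.
Cooling required: 15.5 − 14.6 = 0.90 °C.

0.90 °C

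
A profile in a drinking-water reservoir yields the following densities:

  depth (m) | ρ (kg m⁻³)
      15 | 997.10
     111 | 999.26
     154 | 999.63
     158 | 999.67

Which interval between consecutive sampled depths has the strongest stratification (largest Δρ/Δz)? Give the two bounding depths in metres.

Compute the density gradient over each adjacent pair:
  15–111 m: Δρ/Δz = 2.16/96 = 0.023 kg m⁻⁴
  111–154 m: Δρ/Δz = 0.37/43 = 8.6 × 10⁻³ kg m⁻⁴
  154–158 m: Δρ/Δz = 0.04/4 = 0.010 kg m⁻⁴
The largest gradient is in the 15–111 m interval — the pycnocline.

15–111 m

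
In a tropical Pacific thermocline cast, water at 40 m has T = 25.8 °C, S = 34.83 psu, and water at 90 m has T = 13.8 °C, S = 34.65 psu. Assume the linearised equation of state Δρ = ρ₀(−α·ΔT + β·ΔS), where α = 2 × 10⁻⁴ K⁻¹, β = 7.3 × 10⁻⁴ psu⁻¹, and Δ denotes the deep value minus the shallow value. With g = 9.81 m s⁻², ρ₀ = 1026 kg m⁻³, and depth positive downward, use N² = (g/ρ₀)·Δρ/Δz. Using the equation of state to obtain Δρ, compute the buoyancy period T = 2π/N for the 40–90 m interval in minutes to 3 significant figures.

4.96 min

ΔT = -12.0 K, ΔS = -0.18 psu (deep − shallow).
Δρ/ρ₀ = −αΔT + βΔS = 2.40 × 10⁻³ − 1.314 × 10⁻⁴ = 2.2686 × 10⁻³, so Δρ ≈ 2.328 kg m⁻³.
N² = (g/ρ₀)·Δρ/Δz = g·(Δρ/ρ₀)/Δz = 9.81 × 2.2686 × 10⁻³ / 50 = 4.4510 × 10⁻⁴ s⁻².
N = √(4.4510 × 10⁻⁴) = 0.021097 rad s⁻¹ → T = 2π/N = 297.82 s = 4.9637 min ≈ 4.96 min.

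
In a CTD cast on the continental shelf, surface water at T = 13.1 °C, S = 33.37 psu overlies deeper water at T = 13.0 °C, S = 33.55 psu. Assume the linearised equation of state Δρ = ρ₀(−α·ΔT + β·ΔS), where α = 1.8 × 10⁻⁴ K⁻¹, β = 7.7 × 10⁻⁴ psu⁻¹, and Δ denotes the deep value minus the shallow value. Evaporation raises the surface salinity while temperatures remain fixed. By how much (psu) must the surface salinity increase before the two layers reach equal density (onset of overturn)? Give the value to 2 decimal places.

Neutral buoyancy requires −α(T_deep − T_surf) + β(S_deep − S_surf′) = 0.
S_surf′ = S_deep − (α/β)·ΔT = 33.55 − (1.8 × 10⁻⁴/7.7 × 10⁻⁴)·(-0.1) = 33.5734 psu.
Increase required: 33.5734 − 33.37 = 0.2034 psu.

0.20 psu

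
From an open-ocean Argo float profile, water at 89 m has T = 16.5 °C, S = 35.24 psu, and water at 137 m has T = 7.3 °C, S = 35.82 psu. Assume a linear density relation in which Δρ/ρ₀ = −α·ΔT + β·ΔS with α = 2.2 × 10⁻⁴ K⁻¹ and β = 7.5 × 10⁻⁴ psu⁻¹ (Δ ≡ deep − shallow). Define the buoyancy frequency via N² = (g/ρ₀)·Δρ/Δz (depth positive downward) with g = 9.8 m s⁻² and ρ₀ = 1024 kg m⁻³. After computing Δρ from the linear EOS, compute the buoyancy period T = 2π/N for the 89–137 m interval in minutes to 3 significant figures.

4.67 min

ΔT = -9.2 K, ΔS = +0.58 psu (deep − shallow).
Δρ/ρ₀ = −αΔT + βΔS = 2.024 × 10⁻³ + 4.35 × 10⁻⁴ = 2.459 × 10⁻³, so Δρ ≈ 2.518 kg m⁻³.
N² = (g/ρ₀)·Δρ/Δz = g·(Δρ/ρ₀)/Δz = 9.8 × 2.459 × 10⁻³ / 48 = 5.0205 × 10⁻⁴ s⁻².
N = √(5.0205 × 10⁻⁴) = 0.022406 rad s⁻¹ → T = 2π/N = 280.42 s = 4.6737 min ≈ 4.67 min.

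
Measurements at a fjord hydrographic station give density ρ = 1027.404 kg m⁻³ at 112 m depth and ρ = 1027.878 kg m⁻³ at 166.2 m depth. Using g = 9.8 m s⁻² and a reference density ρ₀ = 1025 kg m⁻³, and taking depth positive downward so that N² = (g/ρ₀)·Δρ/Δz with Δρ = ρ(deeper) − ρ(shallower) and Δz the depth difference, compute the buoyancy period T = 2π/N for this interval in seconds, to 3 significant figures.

Δρ = 1027.878 − 1027.404 = 0.474 kg m⁻³ over Δz = 166.2 − 112 = 54.2 m.
N² = (9.8/1025) × (0.474/54.2) = 8.3614 × 10⁻⁵ s⁻².
N = √(8.3614 × 10⁻⁵) = 9.1441 × 10⁻³ rad s⁻¹, so T = 2π/N = 687.13 s ≈ 687 s.

687 s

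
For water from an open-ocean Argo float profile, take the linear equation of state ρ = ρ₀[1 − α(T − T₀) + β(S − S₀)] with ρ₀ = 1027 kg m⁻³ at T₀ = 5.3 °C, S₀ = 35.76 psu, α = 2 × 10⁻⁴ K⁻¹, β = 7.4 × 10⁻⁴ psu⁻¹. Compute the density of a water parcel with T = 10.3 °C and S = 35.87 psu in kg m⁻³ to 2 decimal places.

T − T₀ = +5.0 K, S − S₀ = +0.11 psu.
Bracket = 1 − α·(+5.0) + β·(+0.11) = 1 + (-9.186 × 10⁻⁴) = 0.9990814.
ρ = 1027 × 0.9990814 = 1026.06 kg m⁻³.

1026.06 kg m⁻³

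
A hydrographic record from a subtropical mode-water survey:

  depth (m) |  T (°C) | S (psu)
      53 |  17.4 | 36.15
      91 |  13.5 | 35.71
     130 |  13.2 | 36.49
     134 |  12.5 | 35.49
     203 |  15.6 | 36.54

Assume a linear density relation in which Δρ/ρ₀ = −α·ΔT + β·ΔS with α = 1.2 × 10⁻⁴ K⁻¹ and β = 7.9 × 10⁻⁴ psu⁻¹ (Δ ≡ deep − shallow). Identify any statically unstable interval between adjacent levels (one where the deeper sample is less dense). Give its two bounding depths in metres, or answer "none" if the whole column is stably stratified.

130–134 m

Evaluate Δρ/ρ₀ = −αΔT + βΔS across each adjacent pair:
  53–91 m: −αΔT+βΔS = −(1.2 × 10⁻⁴)(-3.9)+(7.9 × 10⁻⁴)(-0.44) = 1.2 × 10⁻⁴ → stable
  91–130 m: −αΔT+βΔS = −(1.2 × 10⁻⁴)(-0.3)+(7.9 × 10⁻⁴)(+0.78) = 6.5 × 10⁻⁴ → stable
  130–134 m: −αΔT+βΔS = −(1.2 × 10⁻⁴)(-0.7)+(7.9 × 10⁻⁴)(-1.00) = -7.1 × 10⁻⁴ → UNSTABLE
  134–203 m: −αΔT+βΔS = −(1.2 × 10⁻⁴)(+3.1)+(7.9 × 10⁻⁴)(+1.05) = 4.6 × 10⁻⁴ → stable
The 130–134 m interval has Δρ < 0: lighter water underlies denser water.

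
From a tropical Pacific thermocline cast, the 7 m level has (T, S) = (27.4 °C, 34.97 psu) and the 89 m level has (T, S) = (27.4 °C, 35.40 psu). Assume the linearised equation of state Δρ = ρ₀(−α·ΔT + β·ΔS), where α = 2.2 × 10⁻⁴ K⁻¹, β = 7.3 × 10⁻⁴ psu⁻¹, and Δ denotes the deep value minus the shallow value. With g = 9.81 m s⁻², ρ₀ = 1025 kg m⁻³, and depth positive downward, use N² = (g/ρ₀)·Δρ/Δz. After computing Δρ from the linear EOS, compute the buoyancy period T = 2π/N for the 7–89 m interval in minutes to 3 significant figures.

ΔT = +0.0 K, ΔS = +0.43 psu (deep − shallow).
Δρ/ρ₀ = −αΔT + βΔS = 0 + 3.139 × 10⁻⁴ = 3.139 × 10⁻⁴, so Δρ ≈ 0.3217 kg m⁻³.
N² = (g/ρ₀)·Δρ/Δz = g·(Δρ/ρ₀)/Δz = 9.81 × 3.139 × 10⁻⁴ / 82 = 3.7553 × 10⁻⁵ s⁻².
N = √(3.7553 × 10⁻⁵) = 6.1281 × 10⁻³ rad s⁻¹ → T = 2π/N = 1.0253 × 10³ s = 17.088 min ≈ 17.1 min.

17.1 min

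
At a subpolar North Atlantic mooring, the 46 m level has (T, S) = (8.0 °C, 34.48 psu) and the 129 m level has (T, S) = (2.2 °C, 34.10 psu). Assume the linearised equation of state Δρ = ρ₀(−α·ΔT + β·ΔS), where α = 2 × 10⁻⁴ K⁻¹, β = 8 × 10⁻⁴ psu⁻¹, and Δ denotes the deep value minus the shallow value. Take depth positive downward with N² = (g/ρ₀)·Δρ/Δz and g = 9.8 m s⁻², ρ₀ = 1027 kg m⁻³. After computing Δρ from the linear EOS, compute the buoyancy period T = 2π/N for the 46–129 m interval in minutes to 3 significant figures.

10.4 min

ΔT = -5.8 K, ΔS = -0.38 psu (deep − shallow).
Δρ/ρ₀ = −αΔT + βΔS = 1.16 × 10⁻³ − 3.04 × 10⁻⁴ = 8.56 × 10⁻⁴, so Δρ ≈ 0.8791 kg m⁻³.
N² = (g/ρ₀)·Δρ/Δz = g·(Δρ/ρ₀)/Δz = 9.8 × 8.56 × 10⁻⁴ / 83 = 1.0107 × 10⁻⁴ s⁻².
N = √(1.0107 × 10⁻⁴) = 0.010053 rad s⁻¹ → T = 2π/N = 625.01 s = 10.417 min ≈ 10.4 min.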